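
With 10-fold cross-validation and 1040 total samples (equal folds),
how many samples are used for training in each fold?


Each validation fold has 1040/10 = 104 samples. Training set = 1040 - 104 = 936.

936


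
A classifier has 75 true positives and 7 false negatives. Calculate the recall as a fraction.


Recall = TP / (TP + FN) = 75 / 82 = 75/82.

75/82


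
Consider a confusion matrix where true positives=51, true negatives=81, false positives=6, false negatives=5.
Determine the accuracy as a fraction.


Accuracy = (TP + TN) / (TP + TN + FP + FN) = (51 + 81) / 143 = 12/13.

12/13


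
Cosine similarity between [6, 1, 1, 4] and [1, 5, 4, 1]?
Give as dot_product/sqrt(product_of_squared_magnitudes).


dot = 19. |a|^2 = 54, |b|^2 = 43. cos = 19/sqrt(2322).

19/sqrt(2322)


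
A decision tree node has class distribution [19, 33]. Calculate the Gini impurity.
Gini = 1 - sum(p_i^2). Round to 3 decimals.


Total = 52. Proportions: 19/52, 33/52. sum(p_i^2) = 0.5362. Gini = 1 - 0.5362 = 0.4638, which rounds to 0.464.

0.464


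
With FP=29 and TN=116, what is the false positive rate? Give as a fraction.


FPR = FP / (FP + TN) = 29 / 145 = 1/5.

1/5


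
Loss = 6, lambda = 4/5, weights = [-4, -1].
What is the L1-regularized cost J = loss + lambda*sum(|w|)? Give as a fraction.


L1 norm = sum(|w|) = 5. J = 6 + 4/5 * 5 = 10.

10


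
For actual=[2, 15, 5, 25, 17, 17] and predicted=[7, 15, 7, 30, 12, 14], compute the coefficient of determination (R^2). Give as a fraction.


Mean(y) = 27/2. SS_res = 88. SS_tot = 727/2. R^2 = 1 - 88/(727/2) = 551/727.

551/727


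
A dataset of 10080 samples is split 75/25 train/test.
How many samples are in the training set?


Test set = 10080 * 25% = 2520. Training set = 10080 - 2520 = 7560.

7560


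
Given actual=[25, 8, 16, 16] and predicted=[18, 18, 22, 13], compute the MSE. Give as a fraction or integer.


MSE = (1/4) * ((25-18)^2=49 + (8-18)^2=100 + (16-22)^2=36 + (16-13)^2=9). Sum = 194. MSE = 97/2.

97/2


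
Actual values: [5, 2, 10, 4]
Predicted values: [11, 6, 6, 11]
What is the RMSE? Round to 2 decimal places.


MSE = 29.2500. RMSE = sqrt(29.2500) = 5.41.

5.41


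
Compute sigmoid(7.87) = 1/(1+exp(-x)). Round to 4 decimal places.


sigma(7.87) = 1/(1+e^(-7.87)) = 1/(1+0.000382) = 1/1.000382 = 0.9996.

0.9996


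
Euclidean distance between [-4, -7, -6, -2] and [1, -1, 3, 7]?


d = sqrt(sum of squared differences). (-4-1)^2=25, (-7--1)^2=36, (-6-3)^2=81, (-2-7)^2=81. Sum = 223.

sqrt(223)


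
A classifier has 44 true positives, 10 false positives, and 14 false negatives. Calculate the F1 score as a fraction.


Precision = 44/54 = 22/27. Recall = 44/58 = 22/29. F1 = 2*P*R/(P+R) = 11/14.

11/14


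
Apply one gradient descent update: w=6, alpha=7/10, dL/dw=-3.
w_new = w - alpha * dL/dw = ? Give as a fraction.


w_new = 6 - 7/10 * -3 = 6 - -21/10 = 81/10.

81/10


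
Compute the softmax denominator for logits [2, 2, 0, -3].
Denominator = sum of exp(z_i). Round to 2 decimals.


Denom = e^2=7.3891 + e^2=7.3891 + e^0=1.0000 + e^-3=0.0498. Sum = 15.8280, which rounds to 15.83.

15.83


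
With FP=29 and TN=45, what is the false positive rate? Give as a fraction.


FPR = FP / (FP + TN) = 29 / 74 = 29/74.

29/74


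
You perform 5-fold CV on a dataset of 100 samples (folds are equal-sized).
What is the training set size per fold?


Each validation fold has 100/5 = 20 samples. Training set = 100 - 20 = 80.

80


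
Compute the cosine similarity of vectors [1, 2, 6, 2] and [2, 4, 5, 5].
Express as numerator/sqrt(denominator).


dot = 50. |a|^2 = 45, |b|^2 = 70. cos = 50/sqrt(3150).

50/sqrt(3150)


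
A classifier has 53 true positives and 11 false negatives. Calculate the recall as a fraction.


Recall = TP / (TP + FN) = 53 / 64 = 53/64.

53/64


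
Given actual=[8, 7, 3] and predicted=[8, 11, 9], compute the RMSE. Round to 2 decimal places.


MSE = 17.3333. RMSE = sqrt(17.3333) = 4.16.

4.16


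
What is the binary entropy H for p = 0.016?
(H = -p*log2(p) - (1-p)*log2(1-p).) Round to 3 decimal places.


H = -0.016*log2(0.016) - 0.984*log2(0.984) = 0.118.

0.118


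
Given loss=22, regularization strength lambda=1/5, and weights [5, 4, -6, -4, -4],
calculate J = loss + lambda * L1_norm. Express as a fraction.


L1 norm = sum(|w|) = 23. J = 22 + 1/5 * 23 = 133/5.

133/5


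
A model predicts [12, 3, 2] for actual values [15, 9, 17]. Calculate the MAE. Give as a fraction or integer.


MAE = (1/3) * (|15-12|=3 + |9-3|=6 + |17-2|=15). Sum = 24. MAE = 8.

8


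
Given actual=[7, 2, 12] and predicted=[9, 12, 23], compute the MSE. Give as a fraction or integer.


MSE = (1/3) * ((7-9)^2=4 + (2-12)^2=100 + (12-23)^2=121). Sum = 225. MSE = 75.

75


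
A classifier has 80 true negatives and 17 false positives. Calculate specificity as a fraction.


Specificity = TN / (TN + FP) = 80 / 97 = 80/97.

80/97


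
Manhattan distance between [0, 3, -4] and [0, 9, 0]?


d = sum of absolute differences: |0-0|=0 + |3-9|=6 + |-4-0|=4 = 10.

10


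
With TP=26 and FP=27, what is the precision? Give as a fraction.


Precision = TP / (TP + FP) = 26 / 53 = 26/53.

26/53


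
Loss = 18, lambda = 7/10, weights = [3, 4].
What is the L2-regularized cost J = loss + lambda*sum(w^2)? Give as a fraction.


L2 sq norm = sum(w^2) = 25. J = 18 + 7/10 * 25 = 71/2.

71/2


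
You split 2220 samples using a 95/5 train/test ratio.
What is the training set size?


Test set = 2220 * 5% = 111. Training set = 2220 - 111 = 2109.

2109


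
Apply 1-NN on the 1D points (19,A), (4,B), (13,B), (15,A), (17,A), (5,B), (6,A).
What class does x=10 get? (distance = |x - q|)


Distances: |19-10|=9, |4-10|=6, |13-10|=3, |15-10|=5, |17-10|=7, |5-10|=5, |6-10|=4. 1 nearest: (13,B). Counts: {'B': 1}. Majority class: B.

B


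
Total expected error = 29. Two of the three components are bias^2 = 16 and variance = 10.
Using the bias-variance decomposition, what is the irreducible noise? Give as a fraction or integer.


Total error = bias^2 + variance + irreducible noise. So irreducible noise = 29 - 16 - 10 = 3.

3


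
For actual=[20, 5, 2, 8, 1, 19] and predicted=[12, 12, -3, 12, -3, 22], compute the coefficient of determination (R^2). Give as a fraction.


Mean(y) = 55/6. SS_res = 179. SS_tot = 2105/6. R^2 = 1 - 179/(2105/6) = 1031/2105.

1031/2105


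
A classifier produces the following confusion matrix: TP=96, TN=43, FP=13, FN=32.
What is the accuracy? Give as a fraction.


Accuracy = (TP + TN) / (TP + TN + FP + FN) = (96 + 43) / 184 = 139/184.

139/184


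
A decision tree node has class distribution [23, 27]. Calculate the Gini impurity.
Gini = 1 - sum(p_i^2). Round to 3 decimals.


Total = 50. Proportions: 23/50, 27/50. sum(p_i^2) = 0.5032. Gini = 1 - 0.5032 = 0.4968, which rounds to 0.497.

0.497


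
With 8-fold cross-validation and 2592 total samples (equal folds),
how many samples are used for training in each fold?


Each validation fold has 2592/8 = 324 samples. Training set = 2592 - 324 = 2268.

2268


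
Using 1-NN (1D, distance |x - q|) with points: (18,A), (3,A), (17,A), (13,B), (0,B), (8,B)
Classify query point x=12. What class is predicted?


Distances: |18-12|=6, |3-12|=9, |17-12|=5, |13-12|=1, |0-12|=12, |8-12|=4. 1 nearest: (13,B). Counts: {'B': 1}. Majority class: B.

B


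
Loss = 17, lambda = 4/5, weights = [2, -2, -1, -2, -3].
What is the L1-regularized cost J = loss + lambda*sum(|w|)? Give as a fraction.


L1 norm = sum(|w|) = 10. J = 17 + 4/5 * 10 = 25.

25


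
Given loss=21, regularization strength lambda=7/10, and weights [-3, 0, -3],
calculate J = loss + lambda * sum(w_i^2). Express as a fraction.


L2 sq norm = sum(w^2) = 18. J = 21 + 7/10 * 18 = 168/5.

168/5


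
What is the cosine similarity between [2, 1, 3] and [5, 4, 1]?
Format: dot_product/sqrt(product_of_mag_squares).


dot = 17. |a|^2 = 14, |b|^2 = 42. cos = 17/sqrt(588).

17/sqrt(588)


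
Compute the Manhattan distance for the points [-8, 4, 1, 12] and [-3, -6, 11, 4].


d = sum of absolute differences: |-8--3|=5 + |4--6|=10 + |1-11|=10 + |12-4|=8 = 33.

33


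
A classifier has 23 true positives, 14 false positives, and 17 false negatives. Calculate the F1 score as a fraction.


Precision = 23/37 = 23/37. Recall = 23/40 = 23/40. F1 = 2*P*R/(P+R) = 46/77.

46/77


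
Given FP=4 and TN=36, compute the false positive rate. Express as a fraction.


FPR = FP / (FP + TN) = 4 / 40 = 1/10.

1/10


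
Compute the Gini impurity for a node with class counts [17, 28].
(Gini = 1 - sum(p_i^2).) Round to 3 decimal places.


Total = 45. Proportions: 17/45, 28/45. sum(p_i^2) = 0.5299. Gini = 1 - 0.5299 = 0.4701, which rounds to 0.470.

0.470


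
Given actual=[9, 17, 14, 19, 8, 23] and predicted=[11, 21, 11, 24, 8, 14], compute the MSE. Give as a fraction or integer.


MSE = (1/6) * ((9-11)^2=4 + (17-21)^2=16 + (14-11)^2=9 + (19-24)^2=25 + (8-8)^2=0 + (23-14)^2=81). Sum = 135. MSE = 45/2.

45/2


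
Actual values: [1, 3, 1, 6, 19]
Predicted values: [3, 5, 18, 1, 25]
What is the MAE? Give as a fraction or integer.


MAE = (1/5) * (|1-3|=2 + |3-5|=2 + |1-18|=17 + |6-1|=5 + |19-25|=6). Sum = 32. MAE = 32/5.

32/5


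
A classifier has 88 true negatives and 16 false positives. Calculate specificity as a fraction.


Specificity = TN / (TN + FP) = 88 / 104 = 11/13.

11/13


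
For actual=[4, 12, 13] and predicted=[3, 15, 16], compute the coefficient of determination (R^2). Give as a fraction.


Mean(y) = 29/3. SS_res = 19. SS_tot = 146/3. R^2 = 1 - 19/(146/3) = 89/146.

89/146


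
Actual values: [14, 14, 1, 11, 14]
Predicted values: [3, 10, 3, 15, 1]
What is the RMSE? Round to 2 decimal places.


MSE = 65.2000. RMSE = sqrt(65.2000) = 8.07.

8.07


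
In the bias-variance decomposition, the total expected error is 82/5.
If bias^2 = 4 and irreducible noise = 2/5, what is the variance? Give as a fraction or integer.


Total error = bias^2 + variance + irreducible noise. So variance = 82/5 - 4 - 2/5 = 12.

12


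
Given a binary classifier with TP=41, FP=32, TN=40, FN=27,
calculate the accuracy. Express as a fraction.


Accuracy = (TP + TN) / (TP + TN + FP + FN) = (41 + 40) / 140 = 81/140.

81/140


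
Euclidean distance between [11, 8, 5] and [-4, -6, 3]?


d = sqrt(sum of squared differences). (11--4)^2=225, (8--6)^2=196, (5-3)^2=4. Sum = 425.

sqrt(425)


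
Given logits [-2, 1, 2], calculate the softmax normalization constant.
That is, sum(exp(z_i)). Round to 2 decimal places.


Denom = e^-2=0.1353 + e^1=2.7183 + e^2=7.3891. Sum = 10.2427, which rounds to 10.24.

10.24


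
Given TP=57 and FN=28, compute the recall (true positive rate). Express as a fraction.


Recall = TP / (TP + FN) = 57 / 85 = 57/85.

57/85


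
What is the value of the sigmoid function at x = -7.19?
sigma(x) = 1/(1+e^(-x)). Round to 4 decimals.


sigma(-7.19) = 1/(1+e^(7.19)) = 1/(1+1326.103206) = 1/1327.103206 = 0.0008.

0.0008


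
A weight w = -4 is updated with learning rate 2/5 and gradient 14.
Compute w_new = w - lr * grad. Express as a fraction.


w_new = -4 - 2/5 * 14 = -4 - 28/5 = -48/5.

-48/5


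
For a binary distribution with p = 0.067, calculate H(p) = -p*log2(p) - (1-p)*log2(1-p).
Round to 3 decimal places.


H = -0.067*log2(0.067) - 0.933*log2(0.933) = 0.355.

0.355


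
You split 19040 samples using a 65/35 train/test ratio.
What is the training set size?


Test set = 19040 * 35% = 6664. Training set = 19040 - 6664 = 12376.

12376


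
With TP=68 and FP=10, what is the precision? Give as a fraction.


Precision = TP / (TP + FP) = 68 / 78 = 34/39.

34/39


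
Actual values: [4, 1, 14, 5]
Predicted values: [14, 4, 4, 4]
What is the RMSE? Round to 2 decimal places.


MSE = 52.5000. RMSE = sqrt(52.5000) = 7.25.

7.25


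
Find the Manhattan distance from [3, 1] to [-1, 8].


d = sum of absolute differences: |3--1|=4 + |1-8|=7 = 11.

11


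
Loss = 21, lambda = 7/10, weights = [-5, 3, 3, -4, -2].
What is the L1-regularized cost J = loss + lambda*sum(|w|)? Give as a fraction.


L1 norm = sum(|w|) = 17. J = 21 + 7/10 * 17 = 329/10.

329/10


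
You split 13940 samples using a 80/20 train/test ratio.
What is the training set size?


Test set = 13940 * 20% = 2788. Training set = 13940 - 2788 = 11152.

11152


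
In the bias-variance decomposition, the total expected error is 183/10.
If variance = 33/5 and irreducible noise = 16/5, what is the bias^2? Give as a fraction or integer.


Total error = bias^2 + variance + irreducible noise. So bias^2 = 183/10 - 33/5 - 16/5 = 17/2.

17/2


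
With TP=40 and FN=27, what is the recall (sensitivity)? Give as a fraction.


Recall = TP / (TP + FN) = 40 / 67 = 40/67.

40/67


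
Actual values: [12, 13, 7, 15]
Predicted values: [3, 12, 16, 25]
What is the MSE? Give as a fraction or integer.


MSE = (1/4) * ((12-3)^2=81 + (13-12)^2=1 + (7-16)^2=81 + (15-25)^2=100). Sum = 263. MSE = 263/4.

263/4


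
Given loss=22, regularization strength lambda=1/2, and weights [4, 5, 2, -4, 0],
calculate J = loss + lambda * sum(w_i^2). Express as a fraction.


L2 sq norm = sum(w^2) = 61. J = 22 + 1/2 * 61 = 105/2.

105/2


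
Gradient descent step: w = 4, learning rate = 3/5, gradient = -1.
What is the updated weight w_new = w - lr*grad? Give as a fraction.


w_new = 4 - 3/5 * -1 = 4 - -3/5 = 23/5.

23/5


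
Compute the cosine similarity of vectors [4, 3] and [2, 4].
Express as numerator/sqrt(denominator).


dot = 20. |a|^2 = 25, |b|^2 = 20. cos = 20/sqrt(500).

20/sqrt(500)


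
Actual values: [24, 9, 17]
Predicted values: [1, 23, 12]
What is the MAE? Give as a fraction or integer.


MAE = (1/3) * (|24-1|=23 + |9-23|=14 + |17-12|=5). Sum = 42. MAE = 14.

14


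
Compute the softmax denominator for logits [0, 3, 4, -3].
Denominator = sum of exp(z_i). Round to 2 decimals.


Denom = e^0=1.0000 + e^3=20.0855 + e^4=54.5982 + e^-3=0.0498. Sum = 75.7335, which rounds to 75.73.

75.73


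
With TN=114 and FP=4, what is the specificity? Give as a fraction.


Specificity = TN / (TN + FP) = 114 / 118 = 57/59.

57/59


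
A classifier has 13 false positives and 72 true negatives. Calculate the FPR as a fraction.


FPR = FP / (FP + TN) = 13 / 85 = 13/85.

13/85


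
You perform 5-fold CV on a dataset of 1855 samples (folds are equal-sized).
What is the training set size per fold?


Each validation fold has 1855/5 = 371 samples. Training set = 1855 - 371 = 1484.

1484


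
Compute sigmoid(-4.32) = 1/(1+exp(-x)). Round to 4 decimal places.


sigma(-4.32) = 1/(1+e^(4.32)) = 1/(1+75.188628) = 1/76.188628 = 0.0131.

0.0131


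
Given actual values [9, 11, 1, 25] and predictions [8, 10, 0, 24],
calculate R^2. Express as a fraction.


Mean(y) = 23/2. SS_res = 4. SS_tot = 299. R^2 = 1 - 4/(299) = 295/299.

295/299


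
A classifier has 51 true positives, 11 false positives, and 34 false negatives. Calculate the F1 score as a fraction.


Precision = 51/62 = 51/62. Recall = 51/85 = 3/5. F1 = 2*P*R/(P+R) = 34/49.

34/49


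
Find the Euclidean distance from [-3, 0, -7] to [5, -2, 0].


d = sqrt(sum of squared differences). (-3-5)^2=64, (0--2)^2=4, (-7-0)^2=49. Sum = 117.

sqrt(117)


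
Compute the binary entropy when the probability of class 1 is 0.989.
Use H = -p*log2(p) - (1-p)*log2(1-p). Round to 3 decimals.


H = -0.989*log2(0.989) - 0.011*log2(0.011) = 0.087.

0.087


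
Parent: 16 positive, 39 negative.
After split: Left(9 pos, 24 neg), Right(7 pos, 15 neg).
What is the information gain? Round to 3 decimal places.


H(parent) = 0.8699. H(left) = 0.8454, H(right) = 0.9024. Weighted = (33/55)*0.8454 + (22/55)*0.9024 = 0.8682. IG = 0.8699 - 0.8682 = 0.0017, which rounds to 0.002.

0.002


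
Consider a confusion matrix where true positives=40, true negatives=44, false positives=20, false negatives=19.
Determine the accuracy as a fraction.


Accuracy = (TP + TN) / (TP + TN + FP + FN) = (40 + 44) / 123 = 28/41.

28/41


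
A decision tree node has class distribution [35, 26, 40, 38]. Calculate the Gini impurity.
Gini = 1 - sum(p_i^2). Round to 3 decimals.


Total = 139. Proportions: 35/139, 26/139, 40/139, 38/139. sum(p_i^2) = 0.2559. Gini = 1 - 0.2559 = 0.7441, which rounds to 0.744.

0.744


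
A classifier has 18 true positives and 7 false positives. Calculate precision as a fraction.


Precision = TP / (TP + FP) = 18 / 25 = 18/25.

18/25


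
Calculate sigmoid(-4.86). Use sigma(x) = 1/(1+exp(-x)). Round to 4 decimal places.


sigma(-4.86) = 1/(1+e^(4.86)) = 1/(1+129.024202) = 1/130.024202 = 0.0077.

0.0077


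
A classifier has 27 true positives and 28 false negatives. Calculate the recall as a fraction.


Recall = TP / (TP + FN) = 27 / 55 = 27/55.

27/55


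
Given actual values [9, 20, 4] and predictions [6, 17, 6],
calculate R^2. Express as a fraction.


Mean(y) = 11. SS_res = 22. SS_tot = 134. R^2 = 1 - 22/(134) = 56/67.

56/67


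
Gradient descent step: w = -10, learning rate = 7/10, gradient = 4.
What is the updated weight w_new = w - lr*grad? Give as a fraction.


w_new = -10 - 7/10 * 4 = -10 - 14/5 = -64/5.

-64/5


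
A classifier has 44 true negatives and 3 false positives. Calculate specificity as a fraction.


Specificity = TN / (TN + FP) = 44 / 47 = 44/47.

44/47


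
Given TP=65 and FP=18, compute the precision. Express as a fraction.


Precision = TP / (TP + FP) = 65 / 83 = 65/83.

65/83


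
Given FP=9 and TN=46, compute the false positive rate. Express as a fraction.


FPR = FP / (FP + TN) = 9 / 55 = 9/55.

9/55


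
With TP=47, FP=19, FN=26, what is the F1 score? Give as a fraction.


Precision = 47/66 = 47/66. Recall = 47/73 = 47/73. F1 = 2*P*R/(P+R) = 94/139.

94/139


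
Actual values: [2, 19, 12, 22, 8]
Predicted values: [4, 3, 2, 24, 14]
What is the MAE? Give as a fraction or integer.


MAE = (1/5) * (|2-4|=2 + |19-3|=16 + |12-2|=10 + |22-24|=2 + |8-14|=6). Sum = 36. MAE = 36/5.

36/5


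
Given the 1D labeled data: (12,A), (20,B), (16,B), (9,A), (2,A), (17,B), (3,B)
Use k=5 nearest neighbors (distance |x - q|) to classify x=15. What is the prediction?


Distances: |12-15|=3, |20-15|=5, |16-15|=1, |9-15|=6, |2-15|=13, |17-15|=2, |3-15|=12. 5 nearest: (16,B), (17,B), (12,A), (20,B), (9,A). Counts: {'B': 3, 'A': 2}. Majority class: B.

B


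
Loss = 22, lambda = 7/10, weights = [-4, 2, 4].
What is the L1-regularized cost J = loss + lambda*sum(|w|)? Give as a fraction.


L1 norm = sum(|w|) = 10. J = 22 + 7/10 * 10 = 29.

29


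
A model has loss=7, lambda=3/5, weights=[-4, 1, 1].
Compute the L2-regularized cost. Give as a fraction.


L2 sq norm = sum(w^2) = 18. J = 7 + 3/5 * 18 = 89/5.

89/5


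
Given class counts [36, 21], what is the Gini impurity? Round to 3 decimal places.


Total = 57. Proportions: 36/57, 21/57. sum(p_i^2) = 0.5346. Gini = 1 - 0.5346 = 0.4654, which rounds to 0.465.

0.465


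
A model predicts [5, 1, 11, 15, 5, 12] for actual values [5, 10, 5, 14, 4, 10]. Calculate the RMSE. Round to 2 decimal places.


MSE = 20.5000. RMSE = sqrt(20.5000) = 4.53.

4.53


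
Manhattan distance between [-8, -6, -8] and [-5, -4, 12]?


d = sum of absolute differences: |-8--5|=3 + |-6--4|=2 + |-8-12|=20 = 25.

25


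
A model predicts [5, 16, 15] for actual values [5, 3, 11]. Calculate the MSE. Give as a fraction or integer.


MSE = (1/3) * ((5-5)^2=0 + (3-16)^2=169 + (11-15)^2=16). Sum = 185. MSE = 185/3.

185/3


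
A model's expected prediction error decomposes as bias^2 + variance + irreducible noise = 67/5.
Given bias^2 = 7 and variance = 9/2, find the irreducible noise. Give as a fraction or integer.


Total error = bias^2 + variance + irreducible noise. So irreducible noise = 67/5 - 7 - 9/2 = 19/10.

19/10


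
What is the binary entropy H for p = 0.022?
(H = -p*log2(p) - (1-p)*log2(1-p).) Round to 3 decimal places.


H = -0.022*log2(0.022) - 0.978*log2(0.978) = 0.153.

0.153


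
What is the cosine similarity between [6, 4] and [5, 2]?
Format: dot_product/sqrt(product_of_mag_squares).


dot = 38. |a|^2 = 52, |b|^2 = 29. cos = 38/sqrt(1508).

38/sqrt(1508)


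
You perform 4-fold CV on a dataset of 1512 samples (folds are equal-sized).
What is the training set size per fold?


Each validation fold has 1512/4 = 378 samples. Training set = 1512 - 378 = 1134.

1134


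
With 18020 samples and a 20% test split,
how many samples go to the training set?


Test set = 18020 * 20% = 3604. Training set = 18020 - 3604 = 14416.

14416


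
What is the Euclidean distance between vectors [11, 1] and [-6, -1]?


d = sqrt(sum of squared differences). (11--6)^2=289, (1--1)^2=4. Sum = 293.

sqrt(293)


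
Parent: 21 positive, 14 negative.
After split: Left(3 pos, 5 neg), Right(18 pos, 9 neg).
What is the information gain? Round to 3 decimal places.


H(parent) = 0.9710. H(left) = 0.9544, H(right) = 0.9183. Weighted = (8/35)*0.9544 + (27/35)*0.9183 = 0.9266. IG = 0.9710 - 0.9266 = 0.0444, which rounds to 0.044.

0.044


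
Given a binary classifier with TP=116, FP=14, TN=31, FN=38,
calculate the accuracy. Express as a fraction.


Accuracy = (TP + TN) / (TP + TN + FP + FN) = (116 + 31) / 199 = 147/199.

147/199


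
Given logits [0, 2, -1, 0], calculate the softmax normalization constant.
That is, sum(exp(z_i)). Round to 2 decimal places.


Denom = e^0=1.0000 + e^2=7.3891 + e^-1=0.3679 + e^0=1.0000. Sum = 9.7570, which rounds to 9.76.

9.76


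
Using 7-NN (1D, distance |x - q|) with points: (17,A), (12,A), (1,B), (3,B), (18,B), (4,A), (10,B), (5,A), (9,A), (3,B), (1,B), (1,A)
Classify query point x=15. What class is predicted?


Distances: |17-15|=2, |12-15|=3, |1-15|=14, |3-15|=12, |18-15|=3, |4-15|=11, |10-15|=5, |5-15|=10, |9-15|=6, |3-15|=12, |1-15|=14, |1-15|=14. 7 nearest: (17,A), (12,A), (18,B), (10,B), (9,A), (5,A), (4,A). Counts: {'A': 5, 'B': 2}. Majority class: A.

A


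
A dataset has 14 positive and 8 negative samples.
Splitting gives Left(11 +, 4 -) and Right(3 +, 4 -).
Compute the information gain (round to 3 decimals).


H(parent) = 0.9457. H(left) = 0.8366, H(right) = 0.9852. Weighted = (15/22)*0.8366 + (7/22)*0.9852 = 0.8839. IG = 0.9457 - 0.8839 = 0.0618, which rounds to 0.062.

0.062


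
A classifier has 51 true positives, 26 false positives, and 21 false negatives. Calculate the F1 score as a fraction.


Precision = 51/77 = 51/77. Recall = 51/72 = 17/24. F1 = 2*P*R/(P+R) = 102/149.

102/149


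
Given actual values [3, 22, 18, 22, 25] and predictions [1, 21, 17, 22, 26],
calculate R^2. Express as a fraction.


Mean(y) = 18. SS_res = 7. SS_tot = 306. R^2 = 1 - 7/(306) = 299/306.

299/306


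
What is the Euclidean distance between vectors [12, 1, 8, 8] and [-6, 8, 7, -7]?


d = sqrt(sum of squared differences). (12--6)^2=324, (1-8)^2=49, (8-7)^2=1, (8--7)^2=225. Sum = 599.

sqrt(599)


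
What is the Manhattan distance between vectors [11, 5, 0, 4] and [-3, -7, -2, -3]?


d = sum of absolute differences: |11--3|=14 + |5--7|=12 + |0--2|=2 + |4--3|=7 = 35.

35


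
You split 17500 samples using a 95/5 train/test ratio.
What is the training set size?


Test set = 17500 * 5% = 875. Training set = 17500 - 875 = 16625.

16625


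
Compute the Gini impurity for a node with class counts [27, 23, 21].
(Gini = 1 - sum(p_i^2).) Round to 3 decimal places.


Total = 71. Proportions: 27/71, 23/71, 21/71. sum(p_i^2) = 0.3370. Gini = 1 - 0.3370 = 0.6630, which rounds to 0.663.

0.663


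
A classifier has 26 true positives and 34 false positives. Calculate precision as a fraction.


Precision = TP / (TP + FP) = 26 / 60 = 13/30.

13/30


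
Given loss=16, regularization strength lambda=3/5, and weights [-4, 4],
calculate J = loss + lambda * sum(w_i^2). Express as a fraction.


L2 sq norm = sum(w^2) = 32. J = 16 + 3/5 * 32 = 176/5.

176/5


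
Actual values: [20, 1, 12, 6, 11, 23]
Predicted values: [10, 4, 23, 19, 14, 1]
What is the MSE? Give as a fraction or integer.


MSE = (1/6) * ((20-10)^2=100 + (1-4)^2=9 + (12-23)^2=121 + (6-19)^2=169 + (11-14)^2=9 + (23-1)^2=484). Sum = 892. MSE = 446/3.

446/3


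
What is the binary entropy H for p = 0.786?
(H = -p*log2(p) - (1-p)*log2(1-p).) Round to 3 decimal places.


H = -0.786*log2(0.786) - 0.214*log2(0.214) = 0.749.

0.749


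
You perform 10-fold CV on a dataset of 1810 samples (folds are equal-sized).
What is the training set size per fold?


Each validation fold has 1810/10 = 181 samples. Training set = 1810 - 181 = 1629.

1629


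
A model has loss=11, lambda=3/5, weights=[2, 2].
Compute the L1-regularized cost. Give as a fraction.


L1 norm = sum(|w|) = 4. J = 11 + 3/5 * 4 = 67/5.

67/5


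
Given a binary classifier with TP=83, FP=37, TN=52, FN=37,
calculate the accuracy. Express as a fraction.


Accuracy = (TP + TN) / (TP + TN + FP + FN) = (83 + 52) / 209 = 135/209.

135/209


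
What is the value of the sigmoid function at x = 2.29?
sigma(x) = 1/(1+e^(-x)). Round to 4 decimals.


sigma(2.29) = 1/(1+e^(-2.29)) = 1/(1+0.101266) = 1/1.101266 = 0.9080.

0.9080


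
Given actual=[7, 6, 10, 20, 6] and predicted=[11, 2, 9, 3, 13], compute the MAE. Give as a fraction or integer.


MAE = (1/5) * (|7-11|=4 + |6-2|=4 + |10-9|=1 + |20-3|=17 + |6-13|=7). Sum = 33. MAE = 33/5.

33/5


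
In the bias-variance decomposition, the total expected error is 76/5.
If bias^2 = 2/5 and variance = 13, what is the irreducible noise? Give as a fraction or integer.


Total error = bias^2 + variance + irreducible noise. So irreducible noise = 76/5 - 2/5 - 13 = 9/5.

9/5


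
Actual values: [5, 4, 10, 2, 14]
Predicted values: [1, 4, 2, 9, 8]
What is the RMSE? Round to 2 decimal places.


MSE = 33.0000. RMSE = sqrt(33.0000) = 5.74.

5.74


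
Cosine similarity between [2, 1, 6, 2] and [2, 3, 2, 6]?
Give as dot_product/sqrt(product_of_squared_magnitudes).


dot = 31. |a|^2 = 45, |b|^2 = 53. cos = 31/sqrt(2385).

31/sqrt(2385)


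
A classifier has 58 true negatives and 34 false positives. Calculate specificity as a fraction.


Specificity = TN / (TN + FP) = 58 / 92 = 29/46.

29/46


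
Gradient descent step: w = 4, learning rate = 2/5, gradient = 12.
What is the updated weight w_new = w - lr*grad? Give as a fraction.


w_new = 4 - 2/5 * 12 = 4 - 24/5 = -4/5.

-4/5


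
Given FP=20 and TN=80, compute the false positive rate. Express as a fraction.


FPR = FP / (FP + TN) = 20 / 100 = 1/5.

1/5


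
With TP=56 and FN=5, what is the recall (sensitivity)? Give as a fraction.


Recall = TP / (TP + FN) = 56 / 61 = 56/61.

56/61


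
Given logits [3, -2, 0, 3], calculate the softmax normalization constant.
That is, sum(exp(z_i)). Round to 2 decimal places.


Denom = e^3=20.0855 + e^-2=0.1353 + e^0=1.0000 + e^3=20.0855. Sum = 41.3063, which rounds to 41.31.

41.31


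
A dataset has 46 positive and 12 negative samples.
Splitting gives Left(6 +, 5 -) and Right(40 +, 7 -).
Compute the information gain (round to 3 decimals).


H(parent) = 0.7355. H(left) = 0.9940, H(right) = 0.6072. Weighted = (11/58)*0.9940 + (47/58)*0.6072 = 0.6806. IG = 0.7355 - 0.6806 = 0.0549, which rounds to 0.055.

0.055


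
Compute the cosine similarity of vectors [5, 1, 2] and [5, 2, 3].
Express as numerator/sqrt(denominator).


dot = 33. |a|^2 = 30, |b|^2 = 38. cos = 33/sqrt(1140).

33/sqrt(1140)


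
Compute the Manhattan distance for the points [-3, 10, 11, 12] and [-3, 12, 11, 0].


d = sum of absolute differences: |-3--3|=0 + |10-12|=2 + |11-11|=0 + |12-0|=12 = 14.

14


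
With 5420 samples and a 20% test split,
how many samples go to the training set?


Test set = 5420 * 20% = 1084. Training set = 5420 - 1084 = 4336.

4336


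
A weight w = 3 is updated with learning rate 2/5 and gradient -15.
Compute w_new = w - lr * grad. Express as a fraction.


w_new = 3 - 2/5 * -15 = 3 - -6 = 9.

9


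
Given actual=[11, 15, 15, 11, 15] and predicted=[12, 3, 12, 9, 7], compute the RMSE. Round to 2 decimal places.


MSE = 44.4000. RMSE = sqrt(44.4000) = 6.66.

6.66


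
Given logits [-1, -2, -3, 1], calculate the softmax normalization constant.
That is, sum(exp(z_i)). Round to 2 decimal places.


Denom = e^-1=0.3679 + e^-2=0.1353 + e^-3=0.0498 + e^1=2.7183. Sum = 3.2713, which rounds to 3.27.

3.27


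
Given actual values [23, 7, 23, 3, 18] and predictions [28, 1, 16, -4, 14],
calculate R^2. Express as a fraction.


Mean(y) = 74/5. SS_res = 175. SS_tot = 1724/5. R^2 = 1 - 175/(1724/5) = 849/1724.

849/1724


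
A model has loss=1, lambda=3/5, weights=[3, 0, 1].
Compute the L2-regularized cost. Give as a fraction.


L2 sq norm = sum(w^2) = 10. J = 1 + 3/5 * 10 = 7.

7


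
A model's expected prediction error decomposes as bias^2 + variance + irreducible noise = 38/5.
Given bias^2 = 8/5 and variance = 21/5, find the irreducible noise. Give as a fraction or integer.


Total error = bias^2 + variance + irreducible noise. So irreducible noise = 38/5 - 8/5 - 21/5 = 9/5.

9/5


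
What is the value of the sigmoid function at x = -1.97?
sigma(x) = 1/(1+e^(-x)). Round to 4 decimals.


sigma(-1.97) = 1/(1+e^(1.97)) = 1/(1+7.170676) = 1/8.170676 = 0.1224.

0.1224


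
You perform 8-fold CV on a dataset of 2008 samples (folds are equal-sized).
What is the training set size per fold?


Each validation fold has 2008/8 = 251 samples. Training set = 2008 - 251 = 1757.

1757


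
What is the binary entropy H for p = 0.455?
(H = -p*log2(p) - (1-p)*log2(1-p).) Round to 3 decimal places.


H = -0.455*log2(0.455) - 0.545*log2(0.545) = 0.994.

0.994


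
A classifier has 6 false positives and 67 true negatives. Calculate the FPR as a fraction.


FPR = FP / (FP + TN) = 6 / 73 = 6/73.

6/73


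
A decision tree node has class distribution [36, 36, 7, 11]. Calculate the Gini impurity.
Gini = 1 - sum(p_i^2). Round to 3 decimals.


Total = 90. Proportions: 36/90, 36/90, 7/90, 11/90. sum(p_i^2) = 0.3410. Gini = 1 - 0.3410 = 0.6590, which rounds to 0.659.

0.659


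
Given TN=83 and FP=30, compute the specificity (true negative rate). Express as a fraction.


Specificity = TN / (TN + FP) = 83 / 113 = 83/113.

83/113


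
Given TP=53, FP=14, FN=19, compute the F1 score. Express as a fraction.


Precision = 53/67 = 53/67. Recall = 53/72 = 53/72. F1 = 2*P*R/(P+R) = 106/139.

106/139


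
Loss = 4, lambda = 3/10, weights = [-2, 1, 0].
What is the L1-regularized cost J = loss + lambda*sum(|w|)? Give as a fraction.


L1 norm = sum(|w|) = 3. J = 4 + 3/10 * 3 = 49/10.

49/10


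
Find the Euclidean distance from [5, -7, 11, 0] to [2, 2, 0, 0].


d = sqrt(sum of squared differences). (5-2)^2=9, (-7-2)^2=81, (11-0)^2=121, (0-0)^2=0. Sum = 211.

sqrt(211)


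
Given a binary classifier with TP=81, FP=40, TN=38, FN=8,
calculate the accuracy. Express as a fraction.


Accuracy = (TP + TN) / (TP + TN + FP + FN) = (81 + 38) / 167 = 119/167.

119/167


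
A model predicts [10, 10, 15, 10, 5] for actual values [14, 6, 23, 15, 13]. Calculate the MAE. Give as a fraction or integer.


MAE = (1/5) * (|14-10|=4 + |6-10|=4 + |23-15|=8 + |15-10|=5 + |13-5|=8). Sum = 29. MAE = 29/5.

29/5


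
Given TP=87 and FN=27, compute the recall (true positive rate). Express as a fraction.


Recall = TP / (TP + FN) = 87 / 114 = 29/38.

29/38


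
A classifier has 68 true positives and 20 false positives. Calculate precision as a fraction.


Precision = TP / (TP + FP) = 68 / 88 = 17/22.

17/22


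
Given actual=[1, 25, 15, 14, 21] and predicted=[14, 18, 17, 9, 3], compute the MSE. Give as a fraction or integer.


MSE = (1/5) * ((1-14)^2=169 + (25-18)^2=49 + (15-17)^2=4 + (14-9)^2=25 + (21-3)^2=324). Sum = 571. MSE = 571/5.

571/5


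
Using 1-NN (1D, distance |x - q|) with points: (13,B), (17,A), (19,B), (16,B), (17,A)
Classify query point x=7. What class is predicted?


Distances: |13-7|=6, |17-7|=10, |19-7|=12, |16-7|=9, |17-7|=10. 1 nearest: (13,B). Counts: {'B': 1}. Majority class: B.

B


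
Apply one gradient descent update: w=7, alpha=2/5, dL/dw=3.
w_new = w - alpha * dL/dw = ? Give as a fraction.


w_new = 7 - 2/5 * 3 = 7 - 6/5 = 29/5.

29/5


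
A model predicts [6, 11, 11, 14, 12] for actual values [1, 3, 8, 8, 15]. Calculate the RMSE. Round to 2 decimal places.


MSE = 28.6000. RMSE = sqrt(28.6000) = 5.35.

5.35


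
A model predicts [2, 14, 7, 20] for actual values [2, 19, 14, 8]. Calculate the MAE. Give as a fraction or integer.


MAE = (1/4) * (|2-2|=0 + |19-14|=5 + |14-7|=7 + |8-20|=12). Sum = 24. MAE = 6.

6


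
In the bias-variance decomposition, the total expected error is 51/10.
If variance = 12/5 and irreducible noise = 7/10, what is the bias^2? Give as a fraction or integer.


Total error = bias^2 + variance + irreducible noise. So bias^2 = 51/10 - 12/5 - 7/10 = 2.

2


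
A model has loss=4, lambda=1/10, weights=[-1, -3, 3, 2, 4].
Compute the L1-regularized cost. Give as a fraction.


L1 norm = sum(|w|) = 13. J = 4 + 1/10 * 13 = 53/10.

53/10


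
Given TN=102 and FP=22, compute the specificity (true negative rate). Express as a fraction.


Specificity = TN / (TN + FP) = 102 / 124 = 51/62.

51/62


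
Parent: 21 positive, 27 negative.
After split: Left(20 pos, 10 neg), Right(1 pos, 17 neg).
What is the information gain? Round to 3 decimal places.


H(parent) = 0.9887. H(left) = 0.9183, H(right) = 0.3095. Weighted = (30/48)*0.9183 + (18/48)*0.3095 = 0.6900. IG = 0.9887 - 0.6900 = 0.2987, which rounds to 0.299.

0.299


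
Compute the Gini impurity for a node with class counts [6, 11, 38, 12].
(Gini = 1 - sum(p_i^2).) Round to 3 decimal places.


Total = 67. Proportions: 6/67, 11/67, 38/67, 12/67. sum(p_i^2) = 0.3887. Gini = 1 - 0.3887 = 0.6113, which rounds to 0.611.

0.611


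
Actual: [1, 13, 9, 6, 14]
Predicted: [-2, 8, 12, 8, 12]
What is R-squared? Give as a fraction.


Mean(y) = 43/5. SS_res = 51. SS_tot = 566/5. R^2 = 1 - 51/(566/5) = 311/566.

311/566


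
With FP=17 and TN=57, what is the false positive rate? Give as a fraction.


FPR = FP / (FP + TN) = 17 / 74 = 17/74.

17/74


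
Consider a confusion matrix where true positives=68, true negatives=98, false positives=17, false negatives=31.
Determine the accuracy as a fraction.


Accuracy = (TP + TN) / (TP + TN + FP + FN) = (68 + 98) / 214 = 83/107.

83/107


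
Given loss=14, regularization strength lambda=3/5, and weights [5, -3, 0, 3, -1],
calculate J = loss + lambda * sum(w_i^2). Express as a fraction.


L2 sq norm = sum(w^2) = 44. J = 14 + 3/5 * 44 = 202/5.

202/5


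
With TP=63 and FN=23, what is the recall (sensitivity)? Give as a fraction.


Recall = TP / (TP + FN) = 63 / 86 = 63/86.

63/86


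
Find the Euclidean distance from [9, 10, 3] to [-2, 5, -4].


d = sqrt(sum of squared differences). (9--2)^2=121, (10-5)^2=25, (3--4)^2=49. Sum = 195.

sqrt(195)


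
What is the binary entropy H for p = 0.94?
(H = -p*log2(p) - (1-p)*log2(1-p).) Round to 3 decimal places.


H = -0.94*log2(0.94) - 0.06*log2(0.06) = 0.327.

0.327


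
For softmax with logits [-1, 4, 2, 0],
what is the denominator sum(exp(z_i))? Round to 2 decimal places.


Denom = e^-1=0.3679 + e^4=54.5982 + e^2=7.3891 + e^0=1.0000. Sum = 63.3552, which rounds to 63.36.

63.36


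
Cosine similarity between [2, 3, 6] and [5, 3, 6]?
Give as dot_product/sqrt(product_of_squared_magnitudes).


dot = 55. |a|^2 = 49, |b|^2 = 70. cos = 55/sqrt(3430).

55/sqrt(3430)


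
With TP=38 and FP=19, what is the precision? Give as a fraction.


Precision = TP / (TP + FP) = 38 / 57 = 2/3.

2/3


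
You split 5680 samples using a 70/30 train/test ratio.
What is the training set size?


Test set = 5680 * 30% = 1704. Training set = 5680 - 1704 = 3976.

3976


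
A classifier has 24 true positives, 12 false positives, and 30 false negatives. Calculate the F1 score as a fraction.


Precision = 24/36 = 2/3. Recall = 24/54 = 4/9. F1 = 2*P*R/(P+R) = 8/15.

8/15


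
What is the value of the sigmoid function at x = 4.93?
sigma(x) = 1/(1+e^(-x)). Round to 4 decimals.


sigma(4.93) = 1/(1+e^(-4.93)) = 1/(1+0.007227) = 1/1.007227 = 0.9928.

0.9928


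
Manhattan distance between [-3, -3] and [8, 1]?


d = sum of absolute differences: |-3-8|=11 + |-3-1|=4 = 15.

15


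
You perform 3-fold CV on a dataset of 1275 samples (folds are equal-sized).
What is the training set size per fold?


Each validation fold has 1275/3 = 425 samples. Training set = 1275 - 425 = 850.

850


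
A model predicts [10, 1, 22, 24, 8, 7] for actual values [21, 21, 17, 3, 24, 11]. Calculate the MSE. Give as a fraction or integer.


MSE = (1/6) * ((21-10)^2=121 + (21-1)^2=400 + (17-22)^2=25 + (3-24)^2=441 + (24-8)^2=256 + (11-7)^2=16). Sum = 1259. MSE = 1259/6.

1259/6


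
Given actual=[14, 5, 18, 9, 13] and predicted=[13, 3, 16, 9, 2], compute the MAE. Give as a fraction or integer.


MAE = (1/5) * (|14-13|=1 + |5-3|=2 + |18-16|=2 + |9-9|=0 + |13-2|=11). Sum = 16. MAE = 16/5.

16/5


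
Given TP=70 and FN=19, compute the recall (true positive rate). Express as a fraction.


Recall = TP / (TP + FN) = 70 / 89 = 70/89.

70/89


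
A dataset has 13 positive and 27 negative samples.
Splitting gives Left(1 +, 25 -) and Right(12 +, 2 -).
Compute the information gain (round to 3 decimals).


H(parent) = 0.9097. H(left) = 0.2352, H(right) = 0.5917. Weighted = (26/40)*0.2352 + (14/40)*0.5917 = 0.3600. IG = 0.9097 - 0.3600 = 0.5497, which rounds to 0.550.

0.550


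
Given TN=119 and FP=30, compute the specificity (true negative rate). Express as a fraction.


Specificity = TN / (TN + FP) = 119 / 149 = 119/149.

119/149


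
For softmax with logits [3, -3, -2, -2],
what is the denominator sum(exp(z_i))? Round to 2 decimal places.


Denom = e^3=20.0855 + e^-3=0.0498 + e^-2=0.1353 + e^-2=0.1353. Sum = 20.4059, which rounds to 20.41.

20.41


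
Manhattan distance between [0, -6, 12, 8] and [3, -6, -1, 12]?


d = sum of absolute differences: |0-3|=3 + |-6--6|=0 + |12--1|=13 + |8-12|=4 = 20.

20


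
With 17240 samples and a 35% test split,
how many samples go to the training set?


Test set = 17240 * 35% = 6034. Training set = 17240 - 6034 = 11206.

11206


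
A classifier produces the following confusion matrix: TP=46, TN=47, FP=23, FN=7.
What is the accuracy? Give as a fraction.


Accuracy = (TP + TN) / (TP + TN + FP + FN) = (46 + 47) / 123 = 31/41.

31/41


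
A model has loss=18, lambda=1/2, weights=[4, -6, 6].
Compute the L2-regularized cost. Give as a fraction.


L2 sq norm = sum(w^2) = 88. J = 18 + 1/2 * 88 = 62.

62


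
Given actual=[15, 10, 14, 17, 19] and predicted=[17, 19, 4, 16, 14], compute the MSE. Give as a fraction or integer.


MSE = (1/5) * ((15-17)^2=4 + (10-19)^2=81 + (14-4)^2=100 + (17-16)^2=1 + (19-14)^2=25). Sum = 211. MSE = 211/5.

211/5


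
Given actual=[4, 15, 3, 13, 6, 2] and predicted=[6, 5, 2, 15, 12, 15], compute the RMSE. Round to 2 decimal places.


MSE = 52.3333. RMSE = sqrt(52.3333) = 7.23.

7.23


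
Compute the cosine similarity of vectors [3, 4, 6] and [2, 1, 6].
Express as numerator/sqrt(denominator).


dot = 46. |a|^2 = 61, |b|^2 = 41. cos = 46/sqrt(2501).

46/sqrt(2501)


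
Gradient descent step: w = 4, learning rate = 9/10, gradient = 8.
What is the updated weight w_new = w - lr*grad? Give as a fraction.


w_new = 4 - 9/10 * 8 = 4 - 36/5 = -16/5.

-16/5
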